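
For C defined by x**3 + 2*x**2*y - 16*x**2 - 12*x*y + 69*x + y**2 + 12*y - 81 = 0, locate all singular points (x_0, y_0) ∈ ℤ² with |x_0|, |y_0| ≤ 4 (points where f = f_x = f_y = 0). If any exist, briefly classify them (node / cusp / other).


Singular points: {(3, 3)}; classification: node.

Compute partial derivatives:
  f_x = 3*x**2 + 4*x*y - 32*x - 12*y + 69.
  f_y = 2*x**2 - 12*x + 2*y + 12.
Scan x_0 ∈ {−4, ..., 4}. For each x_0, f_y(x_0, y) is a polynomial in y; find its integer roots y ∈ {−4, ..., 4}, then test f_x and f at those candidates.
  x = -4: f_y(-4, y) = 2*y + 92; no integer root y with |y| ≤ 4.
  x = -3: f_y(-3, y) = 2*y + 66; no integer root y with |y| ≤ 4.
  x = -2: f_y(-2, y) = 2*y + 44; no integer root y with |y| ≤ 4.
  x = -1: f_y(-1, y) = 2*y + 26; no integer root y with |y| ≤ 4.
  x = 0: f_y(0, y) = 2*y + 12; no integer root y with |y| ≤ 4.
  x = 1: f_y(1, y) = 2*y + 2; vanishes at y ∈ {-1}. (1, -1): f_x = 48 ≠ 0.
  x = 2: f_y(2, y) = 2*y - 4; vanishes at y ∈ {2}. (2, 2): f_x = 9 ≠ 0.
  x = 3: f_y(3, y) = 2*y - 6; vanishes at y ∈ {3}. (3, 3): f_x = 0, f = 0 — SINGULAR.
  x = 4: f_y(4, y) = 2*y - 4; vanishes at y ∈ {2}. (4, 2): f_x = -3 ≠ 0.
Only singular point on the grid: (3, 3).
Classify: substitute x = 3 + u, y = 3 + v and expand: f = u**3 + 2*u**2*v - u**2 + v**2.
No constant or linear terms (consistent with a singular point). Quadratic part: -u**2 + v**2. Cubic part: u**3 + 2*u**2*v.
The quadratic part v**2 - u**2 = (v − u)(v + u) splits into two distinct linear factors, so there are two distinct tangent lines y − 3 = ±(x − 3) — this is a node (ordinary double point).
Classification: node.


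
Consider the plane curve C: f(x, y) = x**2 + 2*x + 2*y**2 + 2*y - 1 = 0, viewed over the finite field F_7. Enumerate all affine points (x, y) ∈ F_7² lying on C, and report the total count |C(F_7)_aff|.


Affine F_7-points: {(1, 2), (1, 4), (2, 0), (2, 6), (3, 0), (3, 6), (4, 2), (4, 4)}; count = 8.

For each of the 49 pairs (x, y) ∈ F_7², evaluate f(x, y) mod 7. Record the zeros.
  x = 0: [0↦6, 1↦3, 2↦4, 3↦2, 4↦4, 5↦3, 6↦6]  zeros at y ∈ ∅
  x = 1: [0↦2, 1↦6, 2↦0, 3↦5, 4↦0, 5↦6, 6↦2]  zeros at y ∈ {2, 4}
  x = 2: [0↦0, 1↦4, 2↦5, 3↦3, 4↦5, 5↦4, 6↦0]  zeros at y ∈ {0, 6}
  x = 3: [0↦0, 1↦4, 2↦5, 3↦3, 4↦5, 5↦4, 6↦0]  zeros at y ∈ {0, 6}
  x = 4: [0↦2, 1↦6, 2↦0, 3↦5, 4↦0, 5↦6, 6↦2]  zeros at y ∈ {2, 4}
  x = 5: [0↦6, 1↦3, 2↦4, 3↦2, 4↦4, 5↦3, 6↦6]  zeros at y ∈ ∅
  x = 6: [0↦5, 1↦2, 2↦3, 3↦1, 4↦3, 5↦2, 6↦5]  zeros at y ∈ ∅
Collecting zeros: affine points = {(1, 2), (1, 4), (2, 0), (2, 6), (3, 0), (3, 6), (4, 2), (4, 4)}.
Total count |C(F_7)_aff| = 8.


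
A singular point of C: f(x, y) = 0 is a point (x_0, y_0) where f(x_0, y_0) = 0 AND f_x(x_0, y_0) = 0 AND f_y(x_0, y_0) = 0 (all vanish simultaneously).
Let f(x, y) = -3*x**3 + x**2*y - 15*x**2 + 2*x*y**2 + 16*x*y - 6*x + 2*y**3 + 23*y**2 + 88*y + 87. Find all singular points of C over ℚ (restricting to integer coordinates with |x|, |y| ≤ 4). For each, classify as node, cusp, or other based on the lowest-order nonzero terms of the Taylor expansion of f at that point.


Singular points: {(-2, -3)}; classification: cusp.

Compute partial derivatives:
  f_x = -9*x**2 + 2*x*y - 30*x + 2*y**2 + 16*y - 6.
  f_y = x**2 + 4*x*y + 16*x + 6*y**2 + 46*y + 88.
Scan x_0 ∈ {−4, ..., 4}. For each x_0, f_y(x_0, y) is a polynomial in y; find its integer roots y ∈ {−4, ..., 4}, then test f_x and f at those candidates.
  x = -4: f_y(-4, y) = 6*y**2 + 30*y + 40; no integer root y with |y| ≤ 4.
  x = -3: f_y(-3, y) = 6*y**2 + 34*y + 49; no integer root y with |y| ≤ 4.
  x = -2: f_y(-2, y) = 6*y**2 + 38*y + 60; vanishes at y ∈ {-3}. (-2, -3): f_x = 0, f = 0 — SINGULAR.
  x = -1: f_y(-1, y) = 6*y**2 + 42*y + 73; no integer root y with |y| ≤ 4.
  x = 0: f_y(0, y) = 6*y**2 + 46*y + 88; vanishes at y ∈ {-4}. (0, -4): f_x = -38 ≠ 0.
  x = 1: f_y(1, y) = 6*y**2 + 50*y + 105; no integer root y with |y| ≤ 4.
  x = 2: f_y(2, y) = 6*y**2 + 54*y + 124; no integer root y with |y| ≤ 4.
  x = 3: f_y(3, y) = 6*y**2 + 58*y + 145; no integer root y with |y| ≤ 4.
  x = 4: f_y(4, y) = 6*y**2 + 62*y + 168; no integer root y with |y| ≤ 4.
Only singular point on the grid: (-2, -3).
Classify: substitute x = -2 + u, y = -3 + v and expand: f = -3*u**3 + u**2*v + 2*u*v**2 + 2*v**3 + v**2.
No constant or linear terms (consistent with a singular point). Quadratic part: v**2. Cubic part: -3*u**3 + u**2*v + 2*u*v**2 + 2*v**3.
The quadratic part v**2 is a perfect square, so there is a single (double) tangent line v = 0, i.e. y = -3. Restricting the cubic part to that line (v = 0) leaves -3*u**3 ≠ 0, so f is not divisible by v and the branch is v² ≈ 3*u**3 to lowest order — this is a cusp.
Classification: cusp.


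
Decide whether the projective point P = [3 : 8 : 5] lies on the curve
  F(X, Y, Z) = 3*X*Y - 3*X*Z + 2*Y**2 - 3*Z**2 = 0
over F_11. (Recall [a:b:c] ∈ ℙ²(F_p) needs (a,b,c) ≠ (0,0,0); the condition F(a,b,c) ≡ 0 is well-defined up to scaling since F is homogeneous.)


F(3,8,5) ≡ 3 (mod 11); P is NOT on the curve.

Evaluate F(3, 8, 5) term-by-term (mod 11).
  3*X*Y ↦ 3·3·8·1 = 72
  -3*X*Z ↦ -3·3·1·5 = -45
  2*Y**2 ↦ 2·1·64·1 = 128
  -3*Z**2 ↦ -3·1·1·25 = -75
Sum: F(3, 8, 5) = (72) + (-45) + (128) + (-75) = 80.
Reducing mod 11: 80 ≡ 3 (mod 11).
Since F(a, b, c) ≡ 3 ≠ 0 (mod 11), P does NOT lie on the curve.


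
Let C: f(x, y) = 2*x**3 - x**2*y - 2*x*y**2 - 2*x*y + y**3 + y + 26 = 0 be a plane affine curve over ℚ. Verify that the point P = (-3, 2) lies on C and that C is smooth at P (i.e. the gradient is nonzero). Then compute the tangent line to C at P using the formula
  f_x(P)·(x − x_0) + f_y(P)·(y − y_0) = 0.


Tangent line at P: 54*x + 34*y + 94 = 0.

Step 1: f(-3, 2) = 0, so P lies on C.
Step 2: partial derivatives
  f_x(x, y) = 6*x**2 - 2*x*y - 2*y**2 - 2*y, f_y(x, y) = -x**2 - 4*x*y - 2*x + 3*y**2 + 1.
  f_x(P) = 54, f_y(P) = 34 (gradient nonzero, so P is smooth).
Step 3: tangent line at P: 54·(x − -3) + 34·(y − 2) = 0.
Expanding: 54*x + 34*y + 94 = 0.


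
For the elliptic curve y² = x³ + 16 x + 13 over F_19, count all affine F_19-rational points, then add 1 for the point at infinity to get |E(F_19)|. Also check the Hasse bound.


Affine points = {(1, 7), (1, 12), (5, 3), (5, 16), (8, 8), (8, 11), (11, 0), (13, 9), (13, 10), (14, 6), (14, 13), (17, 7), (17, 12)}; affine count = 13; |E(F_19)| = 14.

Discriminant check: Δ ∝ 4a³ + 27b² = 4·16³ + 27·13² = 4·4096 + 27·169 ≡ 9 (mod 19). Nonzero ⇒ E is nonsingular.
For each x ∈ F_19, compute rhs = x³ + 16·x + 13 mod 19, then count y ∈ F_19 with y² ≡ rhs.
  x = 0: rhs = 13, matching y values: none (0 points).
  x = 1: rhs = 11, matching y values: 7, 12 (2 points).
  x = 2: rhs = 15, matching y values: none (0 points).
  x = 3: rhs = 12, matching y values: none (0 points).
  x = 4: rhs = 8, matching y values: none (0 points).
  x = 5: rhs = 9, matching y values: 3, 16 (2 points).
  x = 6: rhs = 2, matching y values: none (0 points).
  x = 7: rhs = 12, matching y values: none (0 points).
  x = 8: rhs = 7, matching y values: 8, 11 (2 points).
  x = 9: rhs = 12, matching y values: none (0 points).
  x = 10: rhs = 14, matching y values: none (0 points).
  x = 11: rhs = 0, matching y values: 0 (1 points).
  x = 12: rhs = 14, matching y values: none (0 points).
  x = 13: rhs = 5, matching y values: 9, 10 (2 points).
  x = 14: rhs = 17, matching y values: 6, 13 (2 points).
  x = 15: rhs = 18, matching y values: none (0 points).
  x = 16: rhs = 14, matching y values: none (0 points).
  x = 17: rhs = 11, matching y values: 7, 12 (2 points).
  x = 18: rhs = 15, matching y values: none (0 points).
Total affine count: 13.
Full point count |E(F_19)| = 13 + 1 = 14.
Hasse bound: |14 − (19+1)| = |-6| = 6 ≤ 2√19 ≈ 8.7178 ✓.


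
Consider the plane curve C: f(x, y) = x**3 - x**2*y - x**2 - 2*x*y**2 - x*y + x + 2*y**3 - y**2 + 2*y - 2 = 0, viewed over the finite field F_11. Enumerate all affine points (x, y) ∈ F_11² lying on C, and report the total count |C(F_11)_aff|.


Affine F_11-points: {(0, 7), (3, 5), (5, 1), (5, 9), (6, 10), (9, 1), (10, 1)}; count = 7.

For each of the 121 pairs (x, y) ∈ F_11², evaluate f(x, y) mod 11. Record the zeros.
  x = 0: [0↦9, 1↦1, 2↦3, 3↦5, 4↦8, 5↦2, 6↦10, 7↦0, 8↦6, 9↦7, 10↦4]  zeros at y ∈ {7}
  x = 1: [0↦10, 1↦9, 2↦3, 3↦4, 4↦2, 5↦9, 6↦4, 7↦10, 8↦6, 9↦4, 10↦5]  zeros at y ∈ ∅
  x = 2: [0↦4, 1↦8, 2↦3, 3↦1, 4↦3, 5↦10, 6↦1, 7↦10, 8↦5, 9↦9, 10↦1]  zeros at y ∈ ∅
  x = 3: [0↦8, 1↦4, 2↦9, 3↦2, 4↦6, 5↦0, 6↦7, 7↦6, 8↦9, 9↦6, 10↦9]  zeros at y ∈ {5}
  x = 4: [0↦6, 1↦3, 2↦5, 3↦2, 4↦6, 5↦7, 6↦6, 7↦4, 8↦2, 9↦1, 10↦2]  zeros at y ∈ ∅
  x = 5: [0↦4, 1↦0, 2↦8, 3↦7, 4↦9, 5↦4, 6↦4, 7↦10, 8↦1, 9↦0, 10↦8]  zeros at y ∈ {1, 9}
  x = 6: [0↦8, 1↦1, 2↦2, 3↦1, 4↦10, 5↦8, 6↦7, 7↦8, 8↦1, 9↦9, 10↦0]  zeros at y ∈ {10}
  x = 7: [0↦2, 1↦1, 2↦4, 3↦1, 4↦4, 5↦3, 6↦10, 7↦4, 8↦8, 9↦1, 10↦6]  zeros at y ∈ ∅
  x = 8: [0↦3, 1↦6, 2↦9, 3↦2, 4↦8, 5↦6, 6↦8, 7↦4, 8↦6, 9↦4, 10↦10]  zeros at y ∈ ∅
  x = 9: [0↦6, 1↦0, 2↦1, 3↦10, 4↦6, 5↦1, 6↦7, 7↦3, 8↦1, 9↦2, 10↦7]  zeros at y ∈ {1}
  x = 10: [0↦6, 1↦0, 2↦8, 3↦9, 4↦4, 5↦5, 6↦2, 7↦7, 8↦10, 9↦1, 10↦3]  zeros at y ∈ {1}
Collecting zeros: affine points = {(0, 7), (3, 5), (5, 1), (5, 9), (6, 10), (9, 1), (10, 1)}.
Total count |C(F_11)_aff| = 7.


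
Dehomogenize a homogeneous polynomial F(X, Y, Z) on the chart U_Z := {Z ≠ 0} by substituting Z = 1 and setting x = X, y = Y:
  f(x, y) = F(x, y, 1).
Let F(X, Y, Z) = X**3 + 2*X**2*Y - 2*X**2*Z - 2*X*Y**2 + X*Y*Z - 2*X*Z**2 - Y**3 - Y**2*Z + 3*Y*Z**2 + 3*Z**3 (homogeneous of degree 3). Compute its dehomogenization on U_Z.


f(x, y) = x**3 + 2*x**2*y - 2*x**2 - 2*x*y**2 + x*y - 2*x - y**3 - y**2 + 3*y + 3

On U_Z we set Z = 1. Each monomial c·X^i·Y^j·Z^k in F becomes c·x^i·y^j·1^k = c·x^i·y^j.
Substituting Z = 1: F(X, Y, 1) = x**3 + 2*x**2*y - 2*x**2 - 2*x*y**2 + x*y - 2*x - y**3 - y**2 + 3*y + 3.
Note: deg(f) ≤ deg(F) = 3; strict inequality happens when F is divisible by Z (lost terms).


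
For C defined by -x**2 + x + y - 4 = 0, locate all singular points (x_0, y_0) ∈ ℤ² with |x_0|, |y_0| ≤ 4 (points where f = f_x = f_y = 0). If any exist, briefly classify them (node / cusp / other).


No singular points in the scanned grid; C is smooth there.

Compute partial derivatives:
  f_x = 1 - 2*x.
  f_y = 1.
f_y = 1 is a nonzero constant, so f_y never vanishes: no point (x, y) can satisfy f = f_x = f_y = 0. In particular no (x, y) ∈ {−4, ..., 4}² is singular; the curve is smooth.


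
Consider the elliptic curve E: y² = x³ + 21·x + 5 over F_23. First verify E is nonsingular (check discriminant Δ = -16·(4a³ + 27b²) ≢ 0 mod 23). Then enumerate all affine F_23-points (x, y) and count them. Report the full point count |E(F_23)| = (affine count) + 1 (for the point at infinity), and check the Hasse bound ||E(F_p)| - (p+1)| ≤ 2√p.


Affine points = {(1, 2), (1, 21), (2, 3), (2, 20), (3, 7), (3, 16), (6, 5), (6, 18), (7, 9), (7, 14), (8, 8), (8, 15), (9, 7), (9, 16), (11, 7), (11, 16), (17, 10), (17, 13), (19, 8), (19, 15), (21, 1), (21, 22), (22, 11), (22, 12)}; affine count = 24; |E(F_23)| = 25.

Discriminant check: Δ ∝ 4a³ + 27b² = 4·21³ + 27·5² = 4·9261 + 27·25 ≡ 22 (mod 23). Nonzero ⇒ E is nonsingular.
For each x ∈ F_23, compute rhs = x³ + 21·x + 5 mod 23, then count y ∈ F_23 with y² ≡ rhs.
  x = 0: rhs = 5, matching y values: none (0 points).
  x = 1: rhs = 4, matching y values: 2, 21 (2 points).
  x = 2: rhs = 9, matching y values: 3, 20 (2 points).
  x = 3: rhs = 3, matching y values: 7, 16 (2 points).
  x = 4: rhs = 15, matching y values: none (0 points).
  x = 5: rhs = 5, matching y values: none (0 points).
  x = 6: rhs = 2, matching y values: 5, 18 (2 points).
  x = 7: rhs = 12, matching y values: 9, 14 (2 points).
  x = 8: rhs = 18, matching y values: 8, 15 (2 points).
  x = 9: rhs = 3, matching y values: 7, 16 (2 points).
  x = 10: rhs = 19, matching y values: none (0 points).
  x = 11: rhs = 3, matching y values: 7, 16 (2 points).
  x = 12: rhs = 7, matching y values: none (0 points).
  x = 13: rhs = 14, matching y values: none (0 points).
  x = 14: rhs = 7, matching y values: none (0 points).
  x = 15: rhs = 15, matching y values: none (0 points).
  x = 16: rhs = 21, matching y values: none (0 points).
  x = 17: rhs = 8, matching y values: 10, 13 (2 points).
  x = 18: rhs = 5, matching y values: none (0 points).
  x = 19: rhs = 18, matching y values: 8, 15 (2 points).
  x = 20: rhs = 7, matching y values: none (0 points).
  x = 21: rhs = 1, matching y values: 1, 22 (2 points).
  x = 22: rhs = 6, matching y values: 11, 12 (2 points).
Total affine count: 24.
Full point count |E(F_23)| = 24 + 1 = 25.
Hasse bound: |25 − (23+1)| = |1| = 1 ≤ 2√23 ≈ 9.5917 ✓.


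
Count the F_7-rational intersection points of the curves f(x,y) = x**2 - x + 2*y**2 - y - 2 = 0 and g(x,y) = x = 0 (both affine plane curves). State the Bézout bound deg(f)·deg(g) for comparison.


Common zeros: ∅; count = 0; Bézout bound = 2.

deg(f) = 2, deg(g) = 1, so Bézout bound = 2.
Scan x ∈ F_7. For each x, list the y ∈ F_7 with f(x, y) ≡ 0 and those with g(x, y) ≡ 0 (mod 7); the common zeros in that column are the intersection.
  x = 0: f ≡ 0 at y ∈ ∅; g ≡ 0 at y ∈ {0, 1, 2, 3, 4, 5, 6}; common: ∅.
  x = 1: f ≡ 0 at y ∈ ∅; g ≡ 0 at y ∈ ∅; common: ∅.
  x = 2: f ≡ 0 at y ∈ {0, 4}; g ≡ 0 at y ∈ ∅; common: ∅.
  x = 3: f ≡ 0 at y ∈ {5, 6}; g ≡ 0 at y ∈ ∅; common: ∅.
  x = 4: f ≡ 0 at y ∈ ∅; g ≡ 0 at y ∈ ∅; common: ∅.
  x = 5: f ≡ 0 at y ∈ {5, 6}; g ≡ 0 at y ∈ ∅; common: ∅.
  x = 6: f ≡ 0 at y ∈ {0, 4}; g ≡ 0 at y ∈ ∅; common: ∅.
Collecting: common zeros = ∅, so the count is 0.
Comparison with the Bézout bound: 0 ≤ 2 = deg(f)·deg(g), as expected for curves with no common component (the affine F_7-count falls short of the bound because intersections may lie at infinity, over extension fields, or carry multiplicity).


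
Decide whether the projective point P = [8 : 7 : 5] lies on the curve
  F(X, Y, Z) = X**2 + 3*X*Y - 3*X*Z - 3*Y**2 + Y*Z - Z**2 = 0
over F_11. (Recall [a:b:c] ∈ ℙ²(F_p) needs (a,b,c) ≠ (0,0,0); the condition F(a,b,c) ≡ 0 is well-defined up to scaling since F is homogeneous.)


F(8,7,5) ≡ 8 (mod 11); P is NOT on the curve.

Evaluate F(8, 7, 5) term-by-term (mod 11).
  X**2 ↦ 1·64·1·1 = 64
  3*X*Y ↦ 3·8·7·1 = 168
  -3*X*Z ↦ -3·8·1·5 = -120
  -3*Y**2 ↦ -3·1·49·1 = -147
  Y*Z ↦ 1·1·7·5 = 35
  -Z**2 ↦ -1·1·1·25 = -25
Sum: F(8, 7, 5) = (64) + (168) + (-120) + (-147) + (35) + (-25) = -25.
Reducing mod 11: -25 ≡ 8 (mod 11).
Since F(a, b, c) ≡ 8 ≠ 0 (mod 11), P does NOT lie on the curve.


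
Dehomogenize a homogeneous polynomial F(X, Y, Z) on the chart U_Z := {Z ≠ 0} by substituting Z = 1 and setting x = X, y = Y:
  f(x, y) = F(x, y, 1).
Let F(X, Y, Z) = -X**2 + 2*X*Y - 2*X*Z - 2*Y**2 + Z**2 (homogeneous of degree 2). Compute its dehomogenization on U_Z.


f(x, y) = -x**2 + 2*x*y - 2*x - 2*y**2 + 1

On U_Z we set Z = 1. Each monomial c·X^i·Y^j·Z^k in F becomes c·x^i·y^j·1^k = c·x^i·y^j.
Substituting Z = 1: F(X, Y, 1) = -x**2 + 2*x*y - 2*x - 2*y**2 + 1.
Note: deg(f) ≤ deg(F) = 2; strict inequality happens when F is divisible by Z (lost terms).


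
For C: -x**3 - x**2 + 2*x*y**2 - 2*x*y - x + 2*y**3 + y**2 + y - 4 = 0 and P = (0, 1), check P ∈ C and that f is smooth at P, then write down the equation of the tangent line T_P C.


Tangent line at P: -x + 9*y - 9 = 0.

Step 1: f(0, 1) = 0, so P lies on C.
Step 2: partial derivatives
  f_x(x, y) = -3*x**2 - 2*x + 2*y**2 - 2*y - 1, f_y(x, y) = 4*x*y - 2*x + 6*y**2 + 2*y + 1.
  f_x(P) = -1, f_y(P) = 9 (gradient nonzero, so P is smooth).
Step 3: tangent line at P: -1·(x − 0) + 9·(y − 1) = 0.
Expanding: -x + 9*y - 9 = 0.


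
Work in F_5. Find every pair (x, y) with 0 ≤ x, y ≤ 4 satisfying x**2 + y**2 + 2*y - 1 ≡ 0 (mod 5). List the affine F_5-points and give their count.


Affine F_5-points: {(1, 0), (1, 3), (4, 0), (4, 3)}; count = 4.

For each of the 25 pairs (x, y) ∈ F_5², evaluate f(x, y) mod 5. Record the zeros.
  x = 0: [0↦4, 1↦2, 2↦2, 3↦4, 4↦3]  zeros at y ∈ ∅
  x = 1: [0↦0, 1↦3, 2↦3, 3↦0, 4↦4]  zeros at y ∈ {0, 3}
  x = 2: [0↦3, 1↦1, 2↦1, 3↦3, 4↦2]  zeros at y ∈ ∅
  x = 3: [0↦3, 1↦1, 2↦1, 3↦3, 4↦2]  zeros at y ∈ ∅
  x = 4: [0↦0, 1↦3, 2↦3, 3↦0, 4↦4]  zeros at y ∈ {0, 3}
Collecting zeros: affine points = {(1, 0), (1, 3), (4, 0), (4, 3)}.
Total count |C(F_5)_aff| = 4.


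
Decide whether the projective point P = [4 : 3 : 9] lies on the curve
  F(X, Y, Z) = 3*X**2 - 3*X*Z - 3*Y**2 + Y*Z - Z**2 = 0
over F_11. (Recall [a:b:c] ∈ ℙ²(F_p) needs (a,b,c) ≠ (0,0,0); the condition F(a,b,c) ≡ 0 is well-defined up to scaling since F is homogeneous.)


F(4,3,9) ≡ 2 (mod 11); P is NOT on the curve.

Evaluate F(4, 3, 9) term-by-term (mod 11).
  3*X**2 ↦ 3·16·1·1 = 48
  -3*X*Z ↦ -3·4·1·9 = -108
  -3*Y**2 ↦ -3·1·9·1 = -27
  Y*Z ↦ 1·1·3·9 = 27
  -Z**2 ↦ -1·1·1·81 = -81
Sum: F(4, 3, 9) = (48) + (-108) + (-27) + (27) + (-81) = -141.
Reducing mod 11: -141 ≡ 2 (mod 11).
Since F(a, b, c) ≡ 2 ≠ 0 (mod 11), P does NOT lie on the curve.


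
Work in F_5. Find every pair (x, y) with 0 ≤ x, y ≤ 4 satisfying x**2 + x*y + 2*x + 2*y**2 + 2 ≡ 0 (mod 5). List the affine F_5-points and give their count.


Affine F_5-points: {(0, 2), (0, 3), (1, 0), (1, 2), (2, 0), (2, 4)}; count = 6.

For each of the 25 pairs (x, y) ∈ F_5², evaluate f(x, y) mod 5. Record the zeros.
  x = 0: [0↦2, 1↦4, 2↦0, 3↦0, 4↦4]  zeros at y ∈ {2, 3}
  x = 1: [0↦0, 1↦3, 2↦0, 3↦1, 4↦1]  zeros at y ∈ {0, 2}
  x = 2: [0↦0, 1↦4, 2↦2, 3↦4, 4↦0]  zeros at y ∈ {0, 4}
  x = 3: [0↦2, 1↦2, 2↦1, 3↦4, 4↦1]  zeros at y ∈ ∅
  x = 4: [0↦1, 1↦2, 2↦2, 3↦1, 4↦4]  zeros at y ∈ ∅
Collecting zeros: affine points = {(0, 2), (0, 3), (1, 0), (1, 2), (2, 0), (2, 4)}.
Total count |C(F_5)_aff| = 6.


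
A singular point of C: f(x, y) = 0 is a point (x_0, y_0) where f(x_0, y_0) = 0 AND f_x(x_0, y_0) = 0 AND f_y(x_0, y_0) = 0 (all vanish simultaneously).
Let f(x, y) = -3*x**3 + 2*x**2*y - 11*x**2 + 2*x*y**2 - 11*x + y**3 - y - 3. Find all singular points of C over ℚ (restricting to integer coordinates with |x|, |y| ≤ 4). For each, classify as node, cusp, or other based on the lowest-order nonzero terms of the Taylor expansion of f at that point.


Singular points: {(-1, 1)}; classification: cusp.

Compute partial derivatives:
  f_x = -9*x**2 + 4*x*y - 22*x + 2*y**2 - 11.
  f_y = 2*x**2 + 4*x*y + 3*y**2 - 1.
Scan x_0 ∈ {−4, ..., 4}. For each x_0, f_y(x_0, y) is a polynomial in y; find its integer roots y ∈ {−4, ..., 4}, then test f_x and f at those candidates.
  x = -4: f_y(-4, y) = 3*y**2 - 16*y + 31; no integer root y with |y| ≤ 4.
  x = -3: f_y(-3, y) = 3*y**2 - 12*y + 17; no integer root y with |y| ≤ 4.
  x = -2: f_y(-2, y) = 3*y**2 - 8*y + 7; no integer root y with |y| ≤ 4.
  x = -1: f_y(-1, y) = 3*y**2 - 4*y + 1; vanishes at y ∈ {1}. (-1, 1): f_x = 0, f = 0 — SINGULAR.
  x = 0: f_y(0, y) = 3*y**2 - 1; no integer root y with |y| ≤ 4.
  x = 1: f_y(1, y) = 3*y**2 + 4*y + 1; vanishes at y ∈ {-1}. (1, -1): f_x = -44 ≠ 0.
  x = 2: f_y(2, y) = 3*y**2 + 8*y + 7; no integer root y with |y| ≤ 4.
  x = 3: f_y(3, y) = 3*y**2 + 12*y + 17; no integer root y with |y| ≤ 4.
  x = 4: f_y(4, y) = 3*y**2 + 16*y + 31; no integer root y with |y| ≤ 4.
Only singular point on the grid: (-1, 1).
Classify: substitute x = -1 + u, y = 1 + v and expand: f = -3*u**3 + 2*u**2*v + 2*u*v**2 + v**3 + v**2.
No constant or linear terms (consistent with a singular point). Quadratic part: v**2. Cubic part: -3*u**3 + 2*u**2*v + 2*u*v**2 + v**3.
The quadratic part v**2 is a perfect square, so there is a single (double) tangent line v = 0, i.e. y = 1. Restricting the cubic part to that line (v = 0) leaves -3*u**3 ≠ 0, so f is not divisible by v and the branch is v² ≈ 3*u**3 to lowest order — this is a cusp.
Classification: cusp.


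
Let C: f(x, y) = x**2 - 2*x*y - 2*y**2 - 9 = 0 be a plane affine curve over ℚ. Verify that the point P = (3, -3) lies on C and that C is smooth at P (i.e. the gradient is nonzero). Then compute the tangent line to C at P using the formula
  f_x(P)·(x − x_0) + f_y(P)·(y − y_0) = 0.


Tangent line at P: 12*x + 6*y - 18 = 0.

Step 1: f(3, -3) = 0, so P lies on C.
Step 2: partial derivatives
  f_x(x, y) = 2*x - 2*y, f_y(x, y) = -2*x - 4*y.
  f_x(P) = 12, f_y(P) = 6 (gradient nonzero, so P is smooth).
Step 3: tangent line at P: 12·(x − 3) + 6·(y − -3) = 0.
Expanding: 12*x + 6*y - 18 = 0.


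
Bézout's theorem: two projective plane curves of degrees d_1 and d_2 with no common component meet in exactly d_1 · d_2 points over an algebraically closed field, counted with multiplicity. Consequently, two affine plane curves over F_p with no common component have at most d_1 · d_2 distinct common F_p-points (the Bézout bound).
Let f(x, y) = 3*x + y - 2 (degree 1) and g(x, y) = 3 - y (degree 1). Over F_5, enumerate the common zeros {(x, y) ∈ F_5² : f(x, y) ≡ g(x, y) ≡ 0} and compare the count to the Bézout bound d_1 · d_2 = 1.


Common zeros: {(3, 3)}; count = 1; Bézout bound = 1.

deg(f) = 1, deg(g) = 1, so Bézout bound = 1.
Scan x ∈ F_5. For each x, list the y ∈ F_5 with f(x, y) ≡ 0 and those with g(x, y) ≡ 0 (mod 5); the common zeros in that column are the intersection.
  x = 0: f ≡ 0 at y ∈ {2}; g ≡ 0 at y ∈ {3}; common: ∅.
  x = 1: f ≡ 0 at y ∈ {4}; g ≡ 0 at y ∈ {3}; common: ∅.
  x = 2: f ≡ 0 at y ∈ {1}; g ≡ 0 at y ∈ {3}; common: ∅.
  x = 3: f ≡ 0 at y ∈ {3}; g ≡ 0 at y ∈ {3}; common: {3}.
  x = 4: f ≡ 0 at y ∈ {0}; g ≡ 0 at y ∈ {3}; common: ∅.
Collecting: common zeros = {(3, 3)}, so the count is 1.
Comparison with the Bézout bound: 1 ≤ 1 = deg(f)·deg(g), as expected for curves with no common component (the bound is attained).


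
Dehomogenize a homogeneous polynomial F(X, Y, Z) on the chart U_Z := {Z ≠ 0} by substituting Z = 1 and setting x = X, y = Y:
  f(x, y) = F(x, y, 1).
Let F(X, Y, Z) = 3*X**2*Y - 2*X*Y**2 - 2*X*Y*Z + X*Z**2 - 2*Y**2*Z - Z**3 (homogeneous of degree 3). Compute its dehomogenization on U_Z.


f(x, y) = 3*x**2*y - 2*x*y**2 - 2*x*y + x - 2*y**2 - 1

On U_Z we set Z = 1. Each monomial c·X^i·Y^j·Z^k in F becomes c·x^i·y^j·1^k = c·x^i·y^j.
Substituting Z = 1: F(X, Y, 1) = 3*x**2*y - 2*x*y**2 - 2*x*y + x - 2*y**2 - 1.
Note: deg(f) ≤ deg(F) = 3; strict inequality happens when F is divisible by Z (lost terms).


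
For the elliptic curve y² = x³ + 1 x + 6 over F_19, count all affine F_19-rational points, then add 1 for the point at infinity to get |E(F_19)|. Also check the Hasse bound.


Affine points = {(0, 5), (0, 14), (2, 4), (2, 15), (3, 6), (3, 13), (4, 6), (4, 13), (6, 0), (10, 3), (10, 16), (12, 6), (12, 13), (14, 3), (14, 16), (18, 2), (18, 17)}; affine count = 17; |E(F_19)| = 18.

Discriminant check: Δ ∝ 4a³ + 27b² = 4·1³ + 27·6² = 4·1 + 27·36 ≡ 7 (mod 19). Nonzero ⇒ E is nonsingular.
For each x ∈ F_19, compute rhs = x³ + 1·x + 6 mod 19, then count y ∈ F_19 with y² ≡ rhs.
  x = 0: rhs = 6, matching y values: 5, 14 (2 points).
  x = 1: rhs = 8, matching y values: none (0 points).
  x = 2: rhs = 16, matching y values: 4, 15 (2 points).
  x = 3: rhs = 17, matching y values: 6, 13 (2 points).
  x = 4: rhs = 17, matching y values: 6, 13 (2 points).
  x = 5: rhs = 3, matching y values: none (0 points).
  x = 6: rhs = 0, matching y values: 0 (1 points).
  x = 7: rhs = 14, matching y values: none (0 points).
  x = 8: rhs = 13, matching y values: none (0 points).
  x = 9: rhs = 3, matching y values: none (0 points).
  x = 10: rhs = 9, matching y values: 3, 16 (2 points).
  x = 11: rhs = 18, matching y values: none (0 points).
  x = 12: rhs = 17, matching y values: 6, 13 (2 points).
  x = 13: rhs = 12, matching y values: none (0 points).
  x = 14: rhs = 9, matching y values: 3, 16 (2 points).
  x = 15: rhs = 14, matching y values: none (0 points).
  x = 16: rhs = 14, matching y values: none (0 points).
  x = 17: rhs = 15, matching y values: none (0 points).
  x = 18: rhs = 4, matching y values: 2, 17 (2 points).
Total affine count: 17.
Full point count |E(F_19)| = 17 + 1 = 18.
Hasse bound: |18 − (19+1)| = |-2| = 2 ≤ 2√19 ≈ 8.7178 ✓.


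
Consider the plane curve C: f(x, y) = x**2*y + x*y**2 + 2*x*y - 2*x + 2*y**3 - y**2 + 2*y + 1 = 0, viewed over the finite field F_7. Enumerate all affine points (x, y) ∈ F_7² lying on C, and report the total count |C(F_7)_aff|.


Affine F_7-points: {(1, 4), (2, 5), (2, 6), (4, 0), (4, 4), (4, 5), (6, 3)}; count = 7.

For each of the 49 pairs (x, y) ∈ F_7², evaluate f(x, y) mod 7. Record the zeros.
  x = 0: [0↦1, 1↦4, 2↦3, 3↦3, 4↦2, 5↦5, 6↦3]  zeros at y ∈ ∅
  x = 1: [0↦6, 1↦6, 2↦4, 3↦5, 4↦0, 5↦1, 6↦6]  zeros at y ∈ {4}
  x = 2: [0↦4, 1↦3, 2↦2, 3↦6, 4↦6, 5↦0, 6↦0]  zeros at y ∈ {5, 6}
  x = 3: [0↦2, 1↦2, 2↦4, 3↦6, 4↦6, 5↦2, 6↦6]  zeros at y ∈ ∅
  x = 4: [0↦0, 1↦3, 2↦3, 3↦5, 4↦0, 5↦0, 6↦3]  zeros at y ∈ {0, 4, 5}
  x = 5: [0↦5, 1↦6, 2↦6, 3↦3, 4↦2, 5↦1, 6↦5]  zeros at y ∈ ∅
  x = 6: [0↦3, 1↦4, 2↦6, 3↦0, 4↦5, 5↦5, 6↦5]  zeros at y ∈ {3}
Collecting zeros: affine points = {(1, 4), (2, 5), (2, 6), (4, 0), (4, 4), (4, 5), (6, 3)}.
Total count |C(F_7)_aff| = 7.


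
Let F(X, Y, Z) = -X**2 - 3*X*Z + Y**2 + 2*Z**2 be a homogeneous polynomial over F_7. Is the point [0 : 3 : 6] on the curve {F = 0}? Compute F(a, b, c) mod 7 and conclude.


F(0,3,6) ≡ 4 (mod 7); P is NOT on the curve.

Evaluate F(0, 3, 6) term-by-term (mod 7).
  -X**2 ↦ -1·0·1·1 = 0
  -3*X*Z ↦ -3·0·1·6 = 0
  Y**2 ↦ 1·1·9·1 = 9
  2*Z**2 ↦ 2·1·1·36 = 72
Sum: F(0, 3, 6) = (0) + (0) + (9) + (72) = 81.
Reducing mod 7: 81 ≡ 4 (mod 7).
Since F(a, b, c) ≡ 4 ≠ 0 (mod 7), P does NOT lie on the curve.


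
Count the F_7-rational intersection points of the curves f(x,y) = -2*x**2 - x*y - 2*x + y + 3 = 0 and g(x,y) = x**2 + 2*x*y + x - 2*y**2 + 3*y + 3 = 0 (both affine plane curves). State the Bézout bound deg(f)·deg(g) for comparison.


Common zeros: {(4, 4)}; count = 1; Bézout bound = 4.

deg(f) = 2, deg(g) = 2, so Bézout bound = 4.
Scan x ∈ F_7. For each x, list the y ∈ F_7 with f(x, y) ≡ 0 and those with g(x, y) ≡ 0 (mod 7); the common zeros in that column are the intersection.
  x = 0: f ≡ 0 at y ∈ {4}; g ≡ 0 at y ∈ ∅; common: ∅.
  x = 1: f ≡ 0 at y ∈ ∅; g ≡ 0 at y ∈ {2, 4}; common: ∅.
  x = 2: f ≡ 0 at y ∈ {5}; g ≡ 0 at y ∈ {1, 6}; common: ∅.
  x = 3: f ≡ 0 at y ∈ {0}; g ≡ 0 at y ∈ ∅; common: ∅.
  x = 4: f ≡ 0 at y ∈ {4}; g ≡ 0 at y ∈ {4, 5}; common: {4}.
  x = 5: f ≡ 0 at y ∈ {5}; g ≡ 0 at y ∈ ∅; common: ∅.
  x = 6: f ≡ 0 at y ∈ {2}; g ≡ 0 at y ∈ {5, 6}; common: ∅.
Collecting: common zeros = {(4, 4)}, so the count is 1.
Comparison with the Bézout bound: 1 ≤ 4 = deg(f)·deg(g), as expected for curves with no common component (the affine F_7-count falls short of the bound because intersections may lie at infinity, over extension fields, or carry multiplicity).


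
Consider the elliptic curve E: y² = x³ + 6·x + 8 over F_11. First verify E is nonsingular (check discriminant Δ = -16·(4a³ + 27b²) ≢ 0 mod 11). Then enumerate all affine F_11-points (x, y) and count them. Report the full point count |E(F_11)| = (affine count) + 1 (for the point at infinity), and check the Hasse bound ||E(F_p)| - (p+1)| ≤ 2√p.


Affine points = {(1, 2), (1, 9), (3, 3), (3, 8), (5, 3), (5, 8), (10, 1), (10, 10)}; affine count = 8; |E(F_11)| = 9.

Discriminant check: Δ ∝ 4a³ + 27b² = 4·6³ + 27·8² = 4·216 + 27·64 ≡ 7 (mod 11). Nonzero ⇒ E is nonsingular.
For each x ∈ F_11, compute rhs = x³ + 6·x + 8 mod 11, then count y ∈ F_11 with y² ≡ rhs.
  x = 0: rhs = 8, matching y values: none (0 points).
  x = 1: rhs = 4, matching y values: 2, 9 (2 points).
  x = 2: rhs = 6, matching y values: none (0 points).
  x = 3: rhs = 9, matching y values: 3, 8 (2 points).
  x = 4: rhs = 8, matching y values: none (0 points).
  x = 5: rhs = 9, matching y values: 3, 8 (2 points).
  x = 6: rhs = 7, matching y values: none (0 points).
  x = 7: rhs = 8, matching y values: none (0 points).
  x = 8: rhs = 7, matching y values: none (0 points).
  x = 9: rhs = 10, matching y values: none (0 points).
  x = 10: rhs = 1, matching y values: 1, 10 (2 points).
Total affine count: 8.
Full point count |E(F_11)| = 8 + 1 = 9.
Hasse bound: |9 − (11+1)| = |-3| = 3 ≤ 2√11 ≈ 6.6332 ✓.


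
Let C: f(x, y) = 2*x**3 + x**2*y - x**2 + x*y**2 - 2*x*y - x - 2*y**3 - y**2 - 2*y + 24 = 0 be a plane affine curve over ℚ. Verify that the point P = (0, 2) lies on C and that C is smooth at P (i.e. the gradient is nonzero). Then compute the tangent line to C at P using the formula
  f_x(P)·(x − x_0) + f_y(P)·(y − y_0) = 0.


Tangent line at P: -x - 30*y + 60 = 0.

Step 1: f(0, 2) = 0, so P lies on C.
Step 2: partial derivatives
  f_x(x, y) = 6*x**2 + 2*x*y - 2*x + y**2 - 2*y - 1, f_y(x, y) = x**2 + 2*x*y - 2*x - 6*y**2 - 2*y - 2.
  f_x(P) = -1, f_y(P) = -30 (gradient nonzero, so P is smooth).
Step 3: tangent line at P: -1·(x − 0) + -30·(y − 2) = 0.
Expanding: -x - 30*y + 60 = 0.


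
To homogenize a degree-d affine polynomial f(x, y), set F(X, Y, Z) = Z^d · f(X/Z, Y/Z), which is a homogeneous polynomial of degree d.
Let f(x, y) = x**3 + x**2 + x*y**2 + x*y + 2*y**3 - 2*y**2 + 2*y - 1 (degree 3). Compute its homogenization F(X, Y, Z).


F(X, Y, Z) = X**3 + X**2*Z + X*Y**2 + X*Y*Z + 2*Y**3 - 2*Y**2*Z + 2*Y*Z**2 - Z**3

deg(f) = 3.
Substitute x = X/Z, y = Y/Z into f, then multiply by Z^3.
  monomial 1·x^3·y^0 ↦ 1·X^3·Y^0·Z^0.
  monomial 1·x^2·y^0 ↦ 1·X^2·Y^0·Z^1.
  monomial 1·x^1·y^2 ↦ 1·X^1·Y^2·Z^0.
  monomial 1·x^1·y^1 ↦ 1·X^1·Y^1·Z^1.
  monomial 2·x^0·y^3 ↦ 2·X^0·Y^3·Z^0.
  monomial -2·x^0·y^2 ↦ -2·X^0·Y^2·Z^1.
  monomial 2·x^0·y^1 ↦ 2·X^0·Y^1·Z^2.
  monomial -1·x^0·y^0 ↦ -1·X^0·Y^0·Z^3.
Collecting: F(X, Y, Z) = X**3 + X**2*Z + X*Y**2 + X*Y*Z + 2*Y**3 - 2*Y**2*Z + 2*Y*Z**2 - Z**3.


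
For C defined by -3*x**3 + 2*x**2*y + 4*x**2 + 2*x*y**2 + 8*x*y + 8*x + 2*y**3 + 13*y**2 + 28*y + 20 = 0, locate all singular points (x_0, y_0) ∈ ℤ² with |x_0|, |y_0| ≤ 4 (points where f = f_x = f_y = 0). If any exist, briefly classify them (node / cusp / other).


Singular points: {(0, -2)}; classification: cusp.

Compute partial derivatives:
  f_x = -9*x**2 + 4*x*y + 8*x + 2*y**2 + 8*y + 8.
  f_y = 2*x**2 + 4*x*y + 8*x + 6*y**2 + 26*y + 28.
Scan x_0 ∈ {−4, ..., 4}. For each x_0, f_y(x_0, y) is a polynomial in y; find its integer roots y ∈ {−4, ..., 4}, then test f_x and f at those candidates.
  x = -4: f_y(-4, y) = 6*y**2 + 10*y + 28; no integer root y with |y| ≤ 4.
  x = -3: f_y(-3, y) = 6*y**2 + 14*y + 22; no integer root y with |y| ≤ 4.
  x = -2: f_y(-2, y) = 6*y**2 + 18*y + 20; no integer root y with |y| ≤ 4.
  x = -1: f_y(-1, y) = 6*y**2 + 22*y + 22; no integer root y with |y| ≤ 4.
  x = 0: f_y(0, y) = 6*y**2 + 26*y + 28; vanishes at y ∈ {-2}. (0, -2): f_x = 0, f = 0 — SINGULAR.
  x = 1: f_y(1, y) = 6*y**2 + 30*y + 38; no integer root y with |y| ≤ 4.
  x = 2: f_y(2, y) = 6*y**2 + 34*y + 52; no integer root y with |y| ≤ 4.
  x = 3: f_y(3, y) = 6*y**2 + 38*y + 70; no integer root y with |y| ≤ 4.
  x = 4: f_y(4, y) = 6*y**2 + 42*y + 92; no integer root y with |y| ≤ 4.
Only singular point on the grid: (0, -2).
Classify: substitute x = 0 + u, y = -2 + v and expand: f = -3*u**3 + 2*u**2*v + 2*u*v**2 + 2*v**3 + v**2.
No constant or linear terms (consistent with a singular point). Quadratic part: v**2. Cubic part: -3*u**3 + 2*u**2*v + 2*u*v**2 + 2*v**3.
The quadratic part v**2 is a perfect square, so there is a single (double) tangent line v = 0, i.e. y = -2. Restricting the cubic part to that line (v = 0) leaves -3*u**3 ≠ 0, so f is not divisible by v and the branch is v² ≈ 3*u**3 to lowest order — this is a cusp.
Classification: cusp.


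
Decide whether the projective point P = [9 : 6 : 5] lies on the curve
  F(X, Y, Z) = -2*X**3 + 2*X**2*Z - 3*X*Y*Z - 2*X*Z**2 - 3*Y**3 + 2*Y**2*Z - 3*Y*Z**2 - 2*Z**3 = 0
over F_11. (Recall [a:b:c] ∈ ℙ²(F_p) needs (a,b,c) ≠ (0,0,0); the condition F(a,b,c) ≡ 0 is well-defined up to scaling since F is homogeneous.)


F(9,6,5) ≡ 8 (mod 11); P is NOT on the curve.

Evaluate F(9, 6, 5) term-by-term (mod 11).
  -2*X**3 ↦ -2·729·1·1 = -1458
  2*X**2*Z ↦ 2·81·1·5 = 810
  -3*X*Y*Z ↦ -3·9·6·5 = -810
  -2*X*Z**2 ↦ -2·9·1·25 = -450
  -3*Y**3 ↦ -3·1·216·1 = -648
  2*Y**2*Z ↦ 2·1·36·5 = 360
  -3*Y*Z**2 ↦ -3·1·6·25 = -450
  -2*Z**3 ↦ -2·1·1·125 = -250
Sum: F(9, 6, 5) = (-1458) + (810) + (-810) + (-450) + (-648) + (360) + (-450) + (-250) = -2896.
Reducing mod 11: -2896 ≡ 8 (mod 11).
Since F(a, b, c) ≡ 8 ≠ 0 (mod 11), P does NOT lie on the curve.


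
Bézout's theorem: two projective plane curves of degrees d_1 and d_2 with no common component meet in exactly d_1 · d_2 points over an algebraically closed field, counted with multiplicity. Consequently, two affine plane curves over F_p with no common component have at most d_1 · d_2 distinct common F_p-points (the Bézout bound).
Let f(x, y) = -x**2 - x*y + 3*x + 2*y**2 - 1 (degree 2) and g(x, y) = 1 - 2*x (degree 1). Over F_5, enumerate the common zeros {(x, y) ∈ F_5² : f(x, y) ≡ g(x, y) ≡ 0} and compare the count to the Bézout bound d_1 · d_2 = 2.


Common zeros: ∅; count = 0; Bézout bound = 2.

deg(f) = 2, deg(g) = 1, so Bézout bound = 2.
Scan x ∈ F_5. For each x, list the y ∈ F_5 with f(x, y) ≡ 0 and those with g(x, y) ≡ 0 (mod 5); the common zeros in that column are the intersection.
  x = 0: f ≡ 0 at y ∈ ∅; g ≡ 0 at y ∈ ∅; common: ∅.
  x = 1: f ≡ 0 at y ∈ ∅; g ≡ 0 at y ∈ ∅; common: ∅.
  x = 2: f ≡ 0 at y ∈ {2, 4}; g ≡ 0 at y ∈ ∅; common: ∅.
  x = 3: f ≡ 0 at y ∈ ∅; g ≡ 0 at y ∈ {0, 1, 2, 3, 4}; common: ∅.
  x = 4: f ≡ 0 at y ∈ {0, 2}; g ≡ 0 at y ∈ ∅; common: ∅.
Collecting: common zeros = ∅, so the count is 0.
Comparison with the Bézout bound: 0 ≤ 2 = deg(f)·deg(g), as expected for curves with no common component (the affine F_5-count falls short of the bound because intersections may lie at infinity, over extension fields, or carry multiplicity).


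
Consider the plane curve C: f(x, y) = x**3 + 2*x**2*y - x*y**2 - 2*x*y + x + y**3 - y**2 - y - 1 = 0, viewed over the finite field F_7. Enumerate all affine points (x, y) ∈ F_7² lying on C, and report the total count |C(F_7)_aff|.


Affine F_7-points: {(0, 3), (1, 3), (4, 5), (6, 6)}; count = 4.

For each of the 49 pairs (x, y) ∈ F_7², evaluate f(x, y) mod 7. Record the zeros.
  x = 0: [0↦6, 1↦5, 2↦1, 3↦0, 4↦1, 5↦3, 6↦5]  zeros at y ∈ {3}
  x = 1: [0↦1, 1↦6, 2↦6, 3↦0, 4↦1, 5↦1, 6↦6]  zeros at y ∈ {3}
  x = 2: [0↦2, 1↦3, 2↦4, 3↦4, 4↦2, 5↦4, 6↦2]  zeros at y ∈ ∅
  x = 3: [0↦1, 1↦2, 2↦1, 3↦4, 4↦3, 5↦4, 6↦6]  zeros at y ∈ ∅
  x = 4: [0↦4, 1↦2, 2↦3, 3↦6, 4↦3, 5↦0, 6↦3]  zeros at y ∈ {5}
  x = 5: [0↦3, 1↦2, 2↦2, 3↦2, 4↦1, 5↦5, 6↦6]  zeros at y ∈ ∅
  x = 6: [0↦4, 1↦1, 2↦4, 3↦5, 4↦3, 5↦4, 6↦0]  zeros at y ∈ {6}
Collecting zeros: affine points = {(0, 3), (1, 3), (4, 5), (6, 6)}.
Total count |C(F_7)_aff| = 4.


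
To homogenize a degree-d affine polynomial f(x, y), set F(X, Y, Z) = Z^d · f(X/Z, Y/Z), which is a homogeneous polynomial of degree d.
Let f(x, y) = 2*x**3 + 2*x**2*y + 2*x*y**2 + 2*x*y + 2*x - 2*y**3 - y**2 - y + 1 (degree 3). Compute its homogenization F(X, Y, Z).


F(X, Y, Z) = 2*X**3 + 2*X**2*Y + 2*X*Y**2 + 2*X*Y*Z + 2*X*Z**2 - 2*Y**3 - Y**2*Z - Y*Z**2 + Z**3

deg(f) = 3.
Substitute x = X/Z, y = Y/Z into f, then multiply by Z^3.
  monomial 2·x^3·y^0 ↦ 2·X^3·Y^0·Z^0.
  monomial 2·x^2·y^1 ↦ 2·X^2·Y^1·Z^0.
  monomial 2·x^1·y^2 ↦ 2·X^1·Y^2·Z^0.
  monomial 2·x^1·y^1 ↦ 2·X^1·Y^1·Z^1.
  monomial 2·x^1·y^0 ↦ 2·X^1·Y^0·Z^2.
  monomial -2·x^0·y^3 ↦ -2·X^0·Y^3·Z^0.
  monomial -1·x^0·y^2 ↦ -1·X^0·Y^2·Z^1.
  monomial -1·x^0·y^1 ↦ -1·X^0·Y^1·Z^2.
  monomial 1·x^0·y^0 ↦ 1·X^0·Y^0·Z^3.
Collecting: F(X, Y, Z) = 2*X**3 + 2*X**2*Y + 2*X*Y**2 + 2*X*Y*Z + 2*X*Z**2 - 2*Y**3 - Y**2*Z - Y*Z**2 + Z**3.


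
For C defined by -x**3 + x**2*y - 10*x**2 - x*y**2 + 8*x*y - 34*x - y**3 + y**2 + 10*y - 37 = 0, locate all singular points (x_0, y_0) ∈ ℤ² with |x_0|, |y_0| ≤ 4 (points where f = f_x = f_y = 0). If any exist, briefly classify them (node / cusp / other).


Singular points: {(-3, 1)}; classification: cusp.

Compute partial derivatives:
  f_x = -3*x**2 + 2*x*y - 20*x - y**2 + 8*y - 34.
  f_y = x**2 - 2*x*y + 8*x - 3*y**2 + 2*y + 10.
Scan x_0 ∈ {−4, ..., 4}. For each x_0, f_y(x_0, y) is a polynomial in y; find its integer roots y ∈ {−4, ..., 4}, then test f_x and f at those candidates.
  x = -4: f_y(-4, y) = -3*y**2 + 10*y - 6; no integer root y with |y| ≤ 4.
  x = -3: f_y(-3, y) = -3*y**2 + 8*y - 5; vanishes at y ∈ {1}. (-3, 1): f_x = 0, f = 0 — SINGULAR.
  x = -2: f_y(-2, y) = -3*y**2 + 6*y - 2; no integer root y with |y| ≤ 4.
  x = -1: f_y(-1, y) = -3*y**2 + 4*y + 3; no integer root y with |y| ≤ 4.
  x = 0: f_y(0, y) = -3*y**2 + 2*y + 10; no integer root y with |y| ≤ 4.
  x = 1: f_y(1, y) = 19 - 3*y**2; no integer root y with |y| ≤ 4.
  x = 2: f_y(2, y) = -3*y**2 - 2*y + 30; no integer root y with |y| ≤ 4.
  x = 3: f_y(3, y) = -3*y**2 - 4*y + 43; no integer root y with |y| ≤ 4.
  x = 4: f_y(4, y) = -3*y**2 - 6*y + 58; no integer root y with |y| ≤ 4.
Only singular point on the grid: (-3, 1).
Classify: substitute x = -3 + u, y = 1 + v and expand: f = -u**3 + u**2*v - u*v**2 - v**3 + v**2.
No constant or linear terms (consistent with a singular point). Quadratic part: v**2. Cubic part: -u**3 + u**2*v - u*v**2 - v**3.
The quadratic part v**2 is a perfect square, so there is a single (double) tangent line v = 0, i.e. y = 1. Restricting the cubic part to that line (v = 0) leaves -u**3 ≠ 0, so f is not divisible by v and the branch is v² ≈ u**3 to lowest order — this is a cusp.
Classification: cusp.


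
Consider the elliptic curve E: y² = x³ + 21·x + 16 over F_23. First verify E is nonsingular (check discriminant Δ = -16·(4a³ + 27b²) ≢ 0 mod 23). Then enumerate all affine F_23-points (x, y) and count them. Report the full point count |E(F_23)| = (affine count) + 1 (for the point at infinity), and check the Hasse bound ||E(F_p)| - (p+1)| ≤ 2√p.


Affine points = {(0, 4), (0, 19), (4, 7), (4, 16), (5, 4), (5, 19), (6, 6), (6, 17), (7, 0), (8, 11), (8, 12), (12, 8), (12, 15), (13, 5), (13, 18), (14, 8), (14, 15), (15, 7), (15, 16), (16, 3), (16, 20), (18, 4), (18, 19), (19, 11), (19, 12), (20, 8), (20, 15), (21, 9), (21, 14)}; affine count = 29; |E(F_23)| = 30.

Discriminant check: Δ ∝ 4a³ + 27b² = 4·21³ + 27·16² = 4·9261 + 27·256 ≡ 3 (mod 23). Nonzero ⇒ E is nonsingular.
For each x ∈ F_23, compute rhs = x³ + 21·x + 16 mod 23, then count y ∈ F_23 with y² ≡ rhs.
  x = 0: rhs = 16, matching y values: 4, 19 (2 points).
  x = 1: rhs = 15, matching y values: none (0 points).
  x = 2: rhs = 20, matching y values: none (0 points).
  x = 3: rhs = 14, matching y values: none (0 points).
  x = 4: rhs = 3, matching y values: 7, 16 (2 points).
  x = 5: rhs = 16, matching y values: 4, 19 (2 points).
  x = 6: rhs = 13, matching y values: 6, 17 (2 points).
  x = 7: rhs = 0, matching y values: 0 (1 points).
  x = 8: rhs = 6, matching y values: 11, 12 (2 points).
  x = 9: rhs = 14, matching y values: none (0 points).
  x = 10: rhs = 7, matching y values: none (0 points).
  x = 11: rhs = 14, matching y values: none (0 points).
  x = 12: rhs = 18, matching y values: 8, 15 (2 points).
  x = 13: rhs = 2, matching y values: 5, 18 (2 points).
  x = 14: rhs = 18, matching y values: 8, 15 (2 points).
  x = 15: rhs = 3, matching y values: 7, 16 (2 points).
  x = 16: rhs = 9, matching y values: 3, 20 (2 points).
  x = 17: rhs = 19, matching y values: none (0 points).
  x = 18: rhs = 16, matching y values: 4, 19 (2 points).
  x = 19: rhs = 6, matching y values: 11, 12 (2 points).
  x = 20: rhs = 18, matching y values: 8, 15 (2 points).
  x = 21: rhs = 12, matching y values: 9, 14 (2 points).
  x = 22: rhs = 17, matching y values: none (0 points).
Total affine count: 29.
Full point count |E(F_23)| = 29 + 1 = 30.
Hasse bound: |30 − (23+1)| = |6| = 6 ≤ 2√23 ≈ 9.5917 ✓.
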